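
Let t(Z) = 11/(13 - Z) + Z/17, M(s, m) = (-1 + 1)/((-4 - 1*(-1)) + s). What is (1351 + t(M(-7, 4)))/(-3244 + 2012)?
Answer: -8787/8008 ≈ -1.0973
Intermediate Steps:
M(s, m) = 0 (M(s, m) = 0/((-4 + 1) + s) = 0/(-3 + s) = 0)
t(Z) = 11/(13 - Z) + Z/17 (t(Z) = 11/(13 - Z) + Z*(1/17) = 11/(13 - Z) + Z/17)
(1351 + t(M(-7, 4)))/(-3244 + 2012) = (1351 + (-187 + 0² - 13*0)/(17*(-13 + 0)))/(-3244 + 2012) = (1351 + (1/17)*(-187 + 0 + 0)/(-13))/(-1232) = (1351 + (1/17)*(-1/13)*(-187))*(-1/1232) = (1351 + 11/13)*(-1/1232) = (17574/13)*(-1/1232) = -8787/8008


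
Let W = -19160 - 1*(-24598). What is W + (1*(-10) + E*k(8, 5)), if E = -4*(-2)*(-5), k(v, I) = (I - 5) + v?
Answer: 5108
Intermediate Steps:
k(v, I) = -5 + I + v (k(v, I) = (-5 + I) + v = -5 + I + v)
W = 5438 (W = -19160 + 24598 = 5438)
E = -40 (E = 8*(-5) = -40)
W + (1*(-10) + E*k(8, 5)) = 5438 + (1*(-10) - 40*(-5 + 5 + 8)) = 5438 + (-10 - 40*8) = 5438 + (-10 - 320) = 5438 - 330 = 5108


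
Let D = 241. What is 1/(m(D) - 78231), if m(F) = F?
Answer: -1/77990 ≈ -1.2822e-5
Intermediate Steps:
1/(m(D) - 78231) = 1/(241 - 78231) = 1/(-77990) = -1/77990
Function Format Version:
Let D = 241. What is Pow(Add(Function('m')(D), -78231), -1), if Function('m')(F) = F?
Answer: Rational(-1, 77990) ≈ -1.2822e-5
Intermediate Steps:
Pow(Add(Function('m')(D), -78231), -1) = Pow(Add(241, -78231), -1) = Pow(-77990, -1) = Rational(-1, 77990)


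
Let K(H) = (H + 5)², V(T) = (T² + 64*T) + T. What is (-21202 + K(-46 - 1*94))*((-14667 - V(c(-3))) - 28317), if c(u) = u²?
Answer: 129946050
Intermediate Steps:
V(T) = T² + 65*T
K(H) = (5 + H)²
(-21202 + K(-46 - 1*94))*((-14667 - V(c(-3))) - 28317) = (-21202 + (5 + (-46 - 1*94))²)*((-14667 - (-3)²*(65 + (-3)²)) - 28317) = (-21202 + (5 + (-46 - 94))²)*((-14667 - 9*(65 + 9)) - 28317) = (-21202 + (5 - 140)²)*((-14667 - 9*74) - 28317) = (-21202 + (-135)²)*((-14667 - 1*666) - 28317) = (-21202 + 18225)*((-14667 - 666) - 28317) = -2977*(-15333 - 28317) = -2977*(-43650) = 129946050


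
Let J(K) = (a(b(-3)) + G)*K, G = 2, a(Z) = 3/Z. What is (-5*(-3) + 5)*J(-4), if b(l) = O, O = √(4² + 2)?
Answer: -160 - 40*√2 ≈ -216.57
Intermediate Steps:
O = 3*√2 (O = √(16 + 2) = √18 = 3*√2 ≈ 4.2426)
b(l) = 3*√2
J(K) = K*(2 + √2/2) (J(K) = (3/((3*√2)) + 2)*K = (3*(√2/6) + 2)*K = (√2/2 + 2)*K = (2 + √2/2)*K = K*(2 + √2/2))
(-5*(-3) + 5)*J(-4) = (-5*(-3) + 5)*((½)*(-4)*(4 + √2)) = (15 + 5)*(-8 - 2*√2) = 20*(-8 - 2*√2) = -160 - 40*√2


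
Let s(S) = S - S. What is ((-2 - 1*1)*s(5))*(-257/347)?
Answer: 0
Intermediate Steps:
s(S) = 0
((-2 - 1*1)*s(5))*(-257/347) = ((-2 - 1*1)*0)*(-257/347) = ((-2 - 1)*0)*(-257*1/347) = -3*0*(-257/347) = 0*(-257/347) = 0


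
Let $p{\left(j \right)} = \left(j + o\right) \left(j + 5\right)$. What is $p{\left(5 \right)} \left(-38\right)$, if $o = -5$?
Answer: $0$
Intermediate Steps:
$p{\left(j \right)} = \left(-5 + j\right) \left(5 + j\right)$ ($p{\left(j \right)} = \left(j - 5\right) \left(j + 5\right) = \left(-5 + j\right) \left(5 + j\right)$)
$p{\left(5 \right)} \left(-38\right) = \left(-25 + 5^{2}\right) \left(-38\right) = \left(-25 + 25\right) \left(-38\right) = 0 \left(-38\right) = 0$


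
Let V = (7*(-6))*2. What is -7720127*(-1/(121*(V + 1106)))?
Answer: 7720127/123662 ≈ 62.429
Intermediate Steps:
V = -84 (V = -42*2 = -84)
-7720127*(-1/(121*(V + 1106))) = -7720127*(-1/(121*(-84 + 1106))) = -7720127/((-121*1022)) = -7720127/(-123662) = -7720127*(-1/123662) = 7720127/123662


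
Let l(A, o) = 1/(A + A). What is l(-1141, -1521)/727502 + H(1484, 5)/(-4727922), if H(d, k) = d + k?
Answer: -1235991159359/3924552463073004 ≈ -0.00031494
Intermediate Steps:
l(A, o) = 1/(2*A)
l(-1141, -1521)/727502 + H(1484, 5)/(-4727922) = ((½)/(-1141))/727502 + (1484 + 5)/(-4727922) = ((½)*(-1/1141))*(1/727502) + 1489*(-1/4727922) = -1/2282*1/727502 - 1489/4727922 = -1/1660159564 - 1489/4727922 = -1235991159359/3924552463073004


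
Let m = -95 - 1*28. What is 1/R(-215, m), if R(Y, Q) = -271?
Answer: -1/271 ≈ -0.0036900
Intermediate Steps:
m = -123 (m = -95 - 28 = -123)
1/R(-215, m) = 1/(-271) = -1/271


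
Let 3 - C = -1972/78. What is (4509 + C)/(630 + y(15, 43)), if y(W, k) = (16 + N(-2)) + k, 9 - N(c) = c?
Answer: 88477/13650 ≈ 6.4818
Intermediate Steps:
C = 1103/39 (C = 3 - (-1972)/78 = 3 - 1*(-986/39) = 3 + 986/39 = 1103/39 ≈ 28.282)
N(c) = 9 - c
y(W, k) = 27 + k (y(W, k) = (16 + (9 - 1*(-2))) + k = (16 + (9 + 2)) + k = (16 + 11) + k = 27 + k)
(4509 + C)/(630 + y(15, 43)) = (4509 + 1103/39)/(630 + (27 + 43)) = 176954/(39*(630 + 70)) = (176954/39)/700 = (176954/39)*(1/700) = 88477/13650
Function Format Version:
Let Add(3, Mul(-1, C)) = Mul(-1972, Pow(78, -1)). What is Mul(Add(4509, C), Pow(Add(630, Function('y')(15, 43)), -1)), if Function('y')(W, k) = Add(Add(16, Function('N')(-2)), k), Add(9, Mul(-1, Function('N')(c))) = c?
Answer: Rational(88477, 13650) ≈ 6.4818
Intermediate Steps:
C = Rational(1103, 39) (C = Add(3, Mul(-1, Mul(-1972, Pow(78, -1)))) = Add(3, Mul(-1, Mul(-1972, Rational(1, 78)))) = Add(3, Mul(-1, Rational(-986, 39))) = Add(3, Rational(986, 39)) = Rational(1103, 39) ≈ 28.282)
Function('N')(c) = Add(9, Mul(-1, c))
Function('y')(W, k) = Add(27, k) (Function('y')(W, k) = Add(Add(16, Add(9, Mul(-1, -2))), k) = Add(Add(16, Add(9, 2)), k) = Add(Add(16, 11), k) = Add(27, k))
Mul(Add(4509, C), Pow(Add(630, Function('y')(15, 43)), -1)) = Mul(Add(4509, Rational(1103, 39)), Pow(Add(630, Add(27, 43)), -1)) = Mul(Rational(176954, 39), Pow(Add(630, 70), -1)) = Mul(Rational(176954, 39), Pow(700, -1)) = Mul(Rational(176954, 39), Rational(1, 700)) = Rational(88477, 13650)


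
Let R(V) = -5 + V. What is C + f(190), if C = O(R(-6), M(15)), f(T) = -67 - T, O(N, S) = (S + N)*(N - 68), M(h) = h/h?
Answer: 533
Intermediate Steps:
M(h) = 1
O(N, S) = (-68 + N)*(N + S) (O(N, S) = (N + S)*(-68 + N) = (-68 + N)*(N + S))
C = 790 (C = (-5 - 6)² - 68*(-5 - 6) - 68*1 + (-5 - 6)*1 = (-11)² - 68*(-11) - 68 - 11*1 = 121 + 748 - 68 - 11 = 790)
C + f(190) = 790 + (-67 - 1*190) = 790 + (-67 - 190) = 790 - 257 = 533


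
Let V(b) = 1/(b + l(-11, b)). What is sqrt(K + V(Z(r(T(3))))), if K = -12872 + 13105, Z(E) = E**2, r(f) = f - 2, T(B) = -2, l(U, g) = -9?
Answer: 4*sqrt(714)/7 ≈ 15.269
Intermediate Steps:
r(f) = -2 + f
K = 233
V(b) = 1/(-9 + b) (V(b) = 1/(b - 9) = 1/(-9 + b))
sqrt(K + V(Z(r(T(3))))) = sqrt(233 + 1/(-9 + (-2 - 2)**2)) = sqrt(233 + 1/(-9 + (-4)**2)) = sqrt(233 + 1/(-9 + 16)) = sqrt(233 + 1/7) = sqrt(1632/7) = 4*sqrt(714)/7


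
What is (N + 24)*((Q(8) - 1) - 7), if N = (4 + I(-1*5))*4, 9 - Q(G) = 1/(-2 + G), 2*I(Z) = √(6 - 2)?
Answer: 110/3 ≈ 36.667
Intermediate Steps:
I(Z) = 1 (I(Z) = √(6 - 2)/2 = √4/2 = (½)*2 = 1)
Q(G) = 9 - 1/(-2 + G)
N = 20 (N = (4 + 1)*4 = 5*4 = 20)
(N + 24)*((Q(8) - 1) - 7) = (20 + 24)*(((-19 + 9*8)/(-2 + 8) - 1) - 7) = 44*(((-19 + 72)/6 - 1) - 7) = 44*(((⅙)*53 - 1) - 7) = 44*((53/6 - 1) - 7) = 44*(47/6 - 7) = 44*(⅚) = 110/3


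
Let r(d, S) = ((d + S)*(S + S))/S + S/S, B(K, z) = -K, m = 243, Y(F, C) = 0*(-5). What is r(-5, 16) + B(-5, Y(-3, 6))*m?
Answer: 1238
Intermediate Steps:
Y(F, C) = 0
r(d, S) = 1 + 2*S + 2*d (r(d, S) = ((S + d)*(2*S))/S + 1 = (2*S*(S + d))/S + 1 = (2*S + 2*d) + 1 = 1 + 2*S + 2*d)
r(-5, 16) + B(-5, Y(-3, 6))*m = (1 + 2*16 + 2*(-5)) - 1*(-5)*243 = (1 + 32 - 10) + 5*243 = 23 + 1215 = 1238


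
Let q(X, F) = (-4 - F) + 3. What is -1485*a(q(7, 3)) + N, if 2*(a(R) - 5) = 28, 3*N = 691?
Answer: -83954/3 ≈ -27985.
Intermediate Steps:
q(X, F) = -1 - F
N = 691/3 (N = (⅓)*691 = 691/3 ≈ 230.33)
a(R) = 19 (a(R) = 5 + (½)*28 = 5 + 14 = 19)
-1485*a(q(7, 3)) + N = -1485*19 + 691/3 = -28215 + 691/3 = -83954/3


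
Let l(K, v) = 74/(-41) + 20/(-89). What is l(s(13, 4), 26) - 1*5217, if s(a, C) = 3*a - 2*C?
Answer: -19044239/3649 ≈ -5219.0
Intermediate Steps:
s(a, C) = -2*C + 3*a
l(K, v) = -7406/3649 (l(K, v) = 74*(-1/41) + 20*(-1/89) = -74/41 - 20/89 = -7406/3649)
l(s(13, 4), 26) - 1*5217 = -7406/3649 - 1*5217 = -7406/3649 - 5217 = -19044239/3649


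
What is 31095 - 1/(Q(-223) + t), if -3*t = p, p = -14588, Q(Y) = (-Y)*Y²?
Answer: 1034943871452/33283289 ≈ 31095.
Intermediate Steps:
Q(Y) = -Y³
t = 14588/3 (t = -⅓*(-14588) = 14588/3 ≈ 4862.7)
31095 - 1/(Q(-223) + t) = 31095 - 1/(-1*(-223)³ + 14588/3) = 31095 - 1/(-1*(-11089567) + 14588/3) = 31095 - 1/(11089567 + 14588/3) = 31095 - 1/33283289/3 = 31095 - 1*3/33283289 = 31095 - 3/33283289 = 1034943871452/33283289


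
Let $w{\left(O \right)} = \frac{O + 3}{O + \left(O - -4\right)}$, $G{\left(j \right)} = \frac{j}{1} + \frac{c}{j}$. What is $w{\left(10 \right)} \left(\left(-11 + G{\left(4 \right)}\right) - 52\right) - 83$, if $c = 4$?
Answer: $- \frac{1373}{12} \approx -114.42$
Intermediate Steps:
$G{\left(j \right)} = j + \frac{4}{j}$ ($G{\left(j \right)} = \frac{j}{1} + \frac{4}{j} = j 1 + \frac{4}{j} = j + \frac{4}{j}$)
$w{\left(O \right)} = \frac{3 + O}{4 + 2 O}$ ($w{\left(O \right)} = \frac{3 + O}{O + \left(O + 4\right)} = \frac{3 + O}{O + \left(4 + O\right)} = \frac{3 + O}{4 + 2 O}$)
$w{\left(10 \right)} \left(\left(-11 + G{\left(4 \right)}\right) - 52\right) - 83 = \frac{3 + 10}{2 \left(2 + 10\right)} \left(\left(-11 + \left(4 + \frac{4}{4}\right)\right) - 52\right) - 83 = \frac{1}{2} \cdot \frac{1}{12} \cdot 13 \left(\left(-11 + \left(4 + 4 \cdot \frac{1}{4}\right)\right) - 52\right) - 83 = \frac{1}{2} \cdot \frac{1}{12} \cdot 13 \left(\left(-11 + \left(4 + 1\right)\right) - 52\right) - 83 = \frac{13 \left(\left(-11 + 5\right) - 52\right)}{24} - 83 = \frac{13 \left(-6 - 52\right)}{24} - 83 = \frac{13}{24} \left(-58\right) - 83 = - \frac{377}{12} - 83 = - \frac{1373}{12}$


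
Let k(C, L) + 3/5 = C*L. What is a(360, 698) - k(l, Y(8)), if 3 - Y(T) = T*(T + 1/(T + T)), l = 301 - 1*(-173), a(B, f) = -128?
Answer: 145118/5 ≈ 29024.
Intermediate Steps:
l = 474 (l = 301 + 173 = 474)
Y(T) = 3 - T*(T + 1/(2*T)) (Y(T) = 3 - T*(T + 1/(T + T)) = 3 - T*(T + 1/(2*T)))
k(C, L) = -⅗ + C*L
a(360, 698) - k(l, Y(8)) = -128 - (-⅗ + 474*(5/2 - 1*8²)) = -128 - (-⅗ + 474*(5/2 - 1*64)) = -128 - (-⅗ + 474*(5/2 - 64)) = -128 - (-⅗ + 474*(-123/2)) = -128 - (-⅗ - 29151) = -128 - 1*(-145758/5) = -128 + 145758/5 = 145118/5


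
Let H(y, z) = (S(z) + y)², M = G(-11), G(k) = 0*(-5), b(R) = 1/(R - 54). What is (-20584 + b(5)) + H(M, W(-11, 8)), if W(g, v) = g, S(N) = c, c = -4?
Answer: -1007833/49 ≈ -20568.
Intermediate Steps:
S(N) = -4
b(R) = 1/(-54 + R)
G(k) = 0
M = 0
H(y, z) = (-4 + y)²
(-20584 + b(5)) + H(M, W(-11, 8)) = (-20584 + 1/(-54 + 5)) + (-4 + 0)² = (-20584 + 1/(-49)) + (-4)² = (-20584 - 1/49) + 16 = -1008617/49 + 16 = -1007833/49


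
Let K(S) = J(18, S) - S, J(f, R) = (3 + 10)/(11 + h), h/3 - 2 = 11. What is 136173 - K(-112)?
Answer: 6803037/50 ≈ 1.3606e+5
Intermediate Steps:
h = 39 (h = 6 + 3*11 = 6 + 33 = 39)
J(f, R) = 13/50 (J(f, R) = (3 + 10)/(11 + 39) = 13/50)
K(S) = 13/50 - S
136173 - K(-112) = 136173 - (13/50 - 1*(-112)) = 136173 - (13/50 + 112) = 136173 - 1*5613/50 = 136173 - 5613/50 = 6803037/50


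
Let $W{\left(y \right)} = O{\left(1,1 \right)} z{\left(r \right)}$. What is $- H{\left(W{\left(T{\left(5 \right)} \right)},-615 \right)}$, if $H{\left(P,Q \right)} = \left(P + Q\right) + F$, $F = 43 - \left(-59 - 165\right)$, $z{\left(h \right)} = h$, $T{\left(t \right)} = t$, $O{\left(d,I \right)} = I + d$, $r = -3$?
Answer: $354$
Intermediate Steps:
$F = 267$ ($F = 43 - -224 = 43 + 224 = 267$)
$W{\left(y \right)} = -6$ ($W{\left(y \right)} = \left(1 + 1\right) \left(-3\right) = 2 \left(-3\right) = -6$)
$H{\left(P,Q \right)} = 267 + P + Q$ ($H{\left(P,Q \right)} = \left(P + Q\right) + 267 = 267 + P + Q$)
$- H{\left(W{\left(T{\left(5 \right)} \right)},-615 \right)} = - (267 - 6 - 615) = \left(-1\right) \left(-354\right) = 354$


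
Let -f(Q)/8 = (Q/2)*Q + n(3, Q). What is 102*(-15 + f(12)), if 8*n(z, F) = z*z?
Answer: -61200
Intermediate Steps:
n(z, F) = z²/8 (n(z, F) = (z*z)/8 = z²/8)
f(Q) = -9 - 4*Q² (f(Q) = -8*((Q/2)*Q + (⅛)*3²) = -8*((Q*(½))*Q + (⅛)*9) = -8*((Q/2)*Q + 9/8) = -8*(Q²/2 + 9/8) = -8*(9/8 + Q²/2) = -9 - 4*Q²)
102*(-15 + f(12)) = 102*(-15 + (-9 - 4*12²)) = 102*(-15 + (-9 - 4*144)) = 102*(-15 + (-9 - 576)) = 102*(-15 - 585) = 102*(-600) = -61200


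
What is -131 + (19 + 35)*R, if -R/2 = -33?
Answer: 3433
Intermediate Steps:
R = 66 (R = -2*(-33) = 66)
-131 + (19 + 35)*R = -131 + (19 + 35)*66 = -131 + 54*66 = -131 + 3564 = 3433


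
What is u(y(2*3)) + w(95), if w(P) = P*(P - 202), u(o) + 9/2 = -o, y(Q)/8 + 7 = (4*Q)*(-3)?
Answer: -19075/2 ≈ -9537.5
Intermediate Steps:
y(Q) = -56 - 96*Q (y(Q) = -56 + 8*((4*Q)*(-3)) = -56 + 8*(-12*Q) = -56 - 96*Q)
u(o) = -9/2 - o
w(P) = P*(-202 + P)
u(y(2*3)) + w(95) = (-9/2 - (-56 - 192*3)) + 95*(-202 + 95) = (-9/2 - (-56 - 96*6)) + 95*(-107) = (-9/2 - (-56 - 576)) - 10165 = (-9/2 - 1*(-632)) - 10165 = (-9/2 + 632) - 10165 = 1255/2 - 10165 = -19075/2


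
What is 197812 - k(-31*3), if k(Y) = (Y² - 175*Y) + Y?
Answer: 172981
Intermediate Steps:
k(Y) = Y² - 174*Y
197812 - k(-31*3) = 197812 - (-31*3)*(-174 - 31*3) = 197812 - (-93)*(-174 - 93) = 197812 - (-93)*(-267) = 197812 - 1*24831 = 197812 - 24831 = 172981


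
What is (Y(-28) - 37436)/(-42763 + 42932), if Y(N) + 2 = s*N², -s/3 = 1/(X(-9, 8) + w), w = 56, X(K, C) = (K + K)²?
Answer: -3557198/16055 ≈ -221.56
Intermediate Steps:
X(K, C) = 4*K² (X(K, C) = (2*K)² = 4*K²)
s = -3/380 (s = -3/(4*(-9)² + 56) = -3/(4*81 + 56) = -3/(324 + 56) = -3/380 ≈ -0.0078947)
Y(N) = -2 - 3*N²/380
(Y(-28) - 37436)/(-42763 + 42932) = ((-2 - 3/380*(-28)²) - 37436)/(-42763 + 42932) = ((-2 - 3/380*784) - 37436)/169 = ((-2 - 588/95) - 37436)*(1/169) = (-778/95 - 37436)*(1/169) = -3557198/95*1/169 = -3557198/16055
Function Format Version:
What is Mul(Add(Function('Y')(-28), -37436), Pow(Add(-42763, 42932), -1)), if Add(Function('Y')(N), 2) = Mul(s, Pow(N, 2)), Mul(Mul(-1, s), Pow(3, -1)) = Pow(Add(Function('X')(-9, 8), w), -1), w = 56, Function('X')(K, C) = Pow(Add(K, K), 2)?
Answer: Rational(-3557198, 16055) ≈ -221.56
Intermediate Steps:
Function('X')(K, C) = Mul(4, Pow(K, 2)) (Function('X')(K, C) = Pow(Mul(2, K), 2) = Mul(4, Pow(K, 2)))
s = Rational(-3, 380) (s = Mul(-3, Pow(Add(Mul(4, Pow(-9, 2)), 56), -1)) = Mul(-3, Pow(Add(Mul(4, 81), 56), -1)) = Mul(-3, Pow(Add(324, 56), -1)) = Mul(-3, Pow(380, -1)) = Mul(-3, Rational(1, 380)) = Rational(-3, 380) ≈ -0.0078947)
Function('Y')(N) = Add(-2, Mul(Rational(-3, 380), Pow(N, 2)))
Mul(Add(Function('Y')(-28), -37436), Pow(Add(-42763, 42932), -1)) = Mul(Add(Add(-2, Mul(Rational(-3, 380), Pow(-28, 2))), -37436), Pow(Add(-42763, 42932), -1)) = Mul(Add(Add(-2, Mul(Rational(-3, 380), 784)), -37436), Pow(169, -1)) = Mul(Add(Add(-2, Rational(-588, 95)), -37436), Rational(1, 169)) = Mul(Add(Rational(-778, 95), -37436), Rational(1, 169)) = Mul(Rational(-3557198, 95), Rational(1, 169)) = Rational(-3557198, 16055)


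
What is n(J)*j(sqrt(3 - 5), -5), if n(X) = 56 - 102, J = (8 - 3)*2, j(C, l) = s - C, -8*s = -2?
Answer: -23/2 + 46*I*sqrt(2) ≈ -11.5 + 65.054*I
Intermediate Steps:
s = 1/4 (s = -1/8*(-2) = 1/4 ≈ 0.25000)
j(C, l) = 1/4 - C
J = 10 (J = 5*2 = 10)
n(X) = -46
n(J)*j(sqrt(3 - 5), -5) = -46*(1/4 - sqrt(3 - 5)) = -46*(1/4 - sqrt(-2)) = -46*(1/4 - I*sqrt(2)) = -23/2 + 46*I*sqrt(2)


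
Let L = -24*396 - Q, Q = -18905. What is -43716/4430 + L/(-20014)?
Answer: -458289227/44331010 ≈ -10.338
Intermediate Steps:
L = 9401 (L = -24*396 - 1*(-18905) = -9504 + 18905 = 9401)
-43716/4430 + L/(-20014) = -43716/4430 + 9401/(-20014) = -43716*1/4430 + 9401*(-1/20014) = -21858/2215 - 9401/20014 = -458289227/44331010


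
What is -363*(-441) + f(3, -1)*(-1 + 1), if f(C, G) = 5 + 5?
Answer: 160083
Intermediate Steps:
f(C, G) = 10
-363*(-441) + f(3, -1)*(-1 + 1) = -363*(-441) + 10*(-1 + 1) = 160083 + 10*0 = 160083 + 0 = 160083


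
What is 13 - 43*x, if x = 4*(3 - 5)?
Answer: 357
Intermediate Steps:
x = -8 (x = 4*(-2) = -8)
13 - 43*x = 13 - 43*(-8) = 13 + 344 = 357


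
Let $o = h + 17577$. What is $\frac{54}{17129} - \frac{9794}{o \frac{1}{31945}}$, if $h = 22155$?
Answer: $- \frac{54685067429}{6944586} \approx -7874.5$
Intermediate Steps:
$o = 39732$ ($o = 22155 + 17577 = 39732$)
$\frac{54}{17129} - \frac{9794}{o \frac{1}{31945}} = \frac{54}{17129} - \frac{9794}{39732 \cdot \frac{1}{31945}} = 54 \cdot \frac{1}{17129} - \frac{9794}{39732 \cdot \frac{1}{31945}} = \frac{54}{17129} - \frac{9794}{\frac{39732}{31945}} = \frac{54}{17129} - \frac{156434665}{19866} = - \frac{54685067429}{6944586}$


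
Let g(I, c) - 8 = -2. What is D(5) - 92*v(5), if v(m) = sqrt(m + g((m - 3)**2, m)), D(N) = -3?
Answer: -3 - 92*sqrt(11) ≈ -308.13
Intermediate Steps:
g(I, c) = 6 (g(I, c) = 8 - 2 = 6)
v(m) = sqrt(6 + m) (v(m) = sqrt(m + 6) = sqrt(6 + m))
D(5) - 92*v(5) = -3 - 92*sqrt(6 + 5) = -3 - 92*sqrt(11)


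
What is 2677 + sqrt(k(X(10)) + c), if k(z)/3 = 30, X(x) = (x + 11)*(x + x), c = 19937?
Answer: 2677 + sqrt(20027) ≈ 2818.5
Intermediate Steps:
X(x) = 2*x*(11 + x) (X(x) = (11 + x)*(2*x) = 2*x*(11 + x))
k(z) = 90 (k(z) = 3*30 = 90)
2677 + sqrt(k(X(10)) + c) = 2677 + sqrt(90 + 19937) = 2677 + sqrt(20027)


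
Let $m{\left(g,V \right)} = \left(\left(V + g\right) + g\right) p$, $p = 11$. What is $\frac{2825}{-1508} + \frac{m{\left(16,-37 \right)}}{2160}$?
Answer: $- \frac{309247}{162864} \approx -1.8988$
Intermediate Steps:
$m{\left(g,V \right)} = 11 V + 22 g$ ($m{\left(g,V \right)} = \left(\left(V + g\right) + g\right) 11 = \left(V + 2 g\right) 11 = 11 V + 22 g$)
$\frac{2825}{-1508} + \frac{m{\left(16,-37 \right)}}{2160} = \frac{2825}{-1508} + \frac{11 \left(-37\right) + 22 \cdot 16}{2160} = 2825 \left(- \frac{1}{1508}\right) + \left(-407 + 352\right) \frac{1}{2160} = - \frac{2825}{1508} - \frac{11}{432} = - \frac{309247}{162864}$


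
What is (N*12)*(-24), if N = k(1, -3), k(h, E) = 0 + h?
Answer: -288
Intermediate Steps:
k(h, E) = h
N = 1
(N*12)*(-24) = (1*12)*(-24) = 12*(-24) = -288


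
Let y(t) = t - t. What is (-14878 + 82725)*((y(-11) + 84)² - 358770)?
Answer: -23862739758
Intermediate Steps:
y(t) = 0
(-14878 + 82725)*((y(-11) + 84)² - 358770) = (-14878 + 82725)*((0 + 84)² - 358770) = 67847*(84² - 358770) = 67847*(7056 - 358770) = 67847*(-351714) = -23862739758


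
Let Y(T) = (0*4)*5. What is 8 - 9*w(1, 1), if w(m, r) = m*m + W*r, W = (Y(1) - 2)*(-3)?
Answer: -55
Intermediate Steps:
Y(T) = 0 (Y(T) = 0*5 = 0)
W = 6 (W = (0 - 2)*(-3) = -2*(-3) = 6)
w(m, r) = m² + 6*r (w(m, r) = m*m + 6*r = m² + 6*r)
8 - 9*w(1, 1) = 8 - 9*(1² + 6*1) = 8 - 9*(1 + 6) = 8 - 9*7 = 8 - 63 = -55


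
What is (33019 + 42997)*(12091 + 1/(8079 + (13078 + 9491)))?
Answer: 3521108335438/3831 ≈ 9.1911e+8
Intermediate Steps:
(33019 + 42997)*(12091 + 1/(8079 + (13078 + 9491))) = 76016*(12091 + 1/(8079 + 22569)) = 76016*(12091 + 1/30648) = 76016*(370564969/30648) = 3521108335438/3831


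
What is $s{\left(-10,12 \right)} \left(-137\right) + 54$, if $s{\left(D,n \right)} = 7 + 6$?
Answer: $-1727$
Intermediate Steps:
$s{\left(D,n \right)} = 13$
$s{\left(-10,12 \right)} \left(-137\right) + 54 = 13 \left(-137\right) + 54 = -1781 + 54 = -1727$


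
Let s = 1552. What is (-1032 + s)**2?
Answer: 270400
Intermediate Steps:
(-1032 + s)**2 = (-1032 + 1552)**2 = 520**2 = 270400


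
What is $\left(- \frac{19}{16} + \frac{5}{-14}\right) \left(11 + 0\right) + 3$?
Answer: $- \frac{1567}{112} \approx -13.991$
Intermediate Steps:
$\left(- \frac{19}{16} + \frac{5}{-14}\right) \left(11 + 0\right) + 3 = \left(\left(-19\right) \frac{1}{16} + 5 \left(- \frac{1}{14}\right)\right) 11 + 3 = \left(- \frac{19}{16} - \frac{5}{14}\right) 11 + 3 = \left(- \frac{173}{112}\right) 11 + 3 = - \frac{1903}{112} + 3 = - \frac{1567}{112}$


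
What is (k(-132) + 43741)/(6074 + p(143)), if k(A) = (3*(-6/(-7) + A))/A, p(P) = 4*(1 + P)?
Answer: 6736573/1024100 ≈ 6.5780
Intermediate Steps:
p(P) = 4 + 4*P
k(A) = (18/7 + 3*A)/A (k(A) = (3*(-6*(-⅐) + A))/A = (3*(6/7 + A))/A = (18/7 + 3*A)/A)
(k(-132) + 43741)/(6074 + p(143)) = ((3 + (18/7)/(-132)) + 43741)/(6074 + (4 + 4*143)) = ((3 + (18/7)*(-1/132)) + 43741)/(6074 + (4 + 572)) = ((3 - 3/154) + 43741)/(6074 + 576) = (459/154 + 43741)/6650 = (6736573/154)*(1/6650) = 6736573/1024100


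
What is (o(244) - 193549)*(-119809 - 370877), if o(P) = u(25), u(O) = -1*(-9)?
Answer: 94967368440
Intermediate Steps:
u(O) = 9
o(P) = 9
(o(244) - 193549)*(-119809 - 370877) = (9 - 193549)*(-119809 - 370877) = -193540*(-490686) = 94967368440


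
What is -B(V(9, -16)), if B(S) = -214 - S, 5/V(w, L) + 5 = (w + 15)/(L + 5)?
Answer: 16851/79 ≈ 213.30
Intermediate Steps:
V(w, L) = 5/(-5 + (15 + w)/(5 + L)) (V(w, L) = 5/(-5 + (w + 15)/(L + 5)) = 5/(-5 + (15 + w)/(5 + L)))
-B(V(9, -16)) = -(-214 - 5*(5 - 16)/(-10 + 9 - 5*(-16))) = -(-214 - 5*(-11)/(-10 + 9 + 80)) = -(-214 - 5*(-11)/79) = -(-214 - 1*(-55/79)) = -(-214 + 55/79) = -1*(-16851/79) = 16851/79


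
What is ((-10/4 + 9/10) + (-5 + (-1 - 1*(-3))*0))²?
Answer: 1089/25 ≈ 43.560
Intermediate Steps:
((-10/4 + 9/10) + (-5 + (-1 - 1*(-3))*0))² = ((-10*¼ + 9*(⅒)) + (-5 + (-1 + 3)*0))² = ((-5/2 + 9/10) + (-5 + 2*0))² = (-8/5 + (-5 + 0))² = (-8/5 - 5)² = (-33/5)² = 1089/25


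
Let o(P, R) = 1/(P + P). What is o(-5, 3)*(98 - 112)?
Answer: 7/5 ≈ 1.4000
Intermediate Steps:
o(P, R) = 1/(2*P)
o(-5, 3)*(98 - 112) = ((1/2)/(-5))*(98 - 112) = ((1/2)*(-1/5))*(-14) = -1/10*(-14) = 7/5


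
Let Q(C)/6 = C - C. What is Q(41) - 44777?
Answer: -44777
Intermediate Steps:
Q(C) = 0 (Q(C) = 6*(C - C) = 6*0 = 0)
Q(41) - 44777 = 0 - 44777 = -44777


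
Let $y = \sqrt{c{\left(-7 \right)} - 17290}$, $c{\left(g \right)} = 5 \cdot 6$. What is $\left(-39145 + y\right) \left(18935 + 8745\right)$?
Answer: $-1083533600 + 55360 i \sqrt{4315} \approx -1.0835 \cdot 10^{9} + 3.6365 \cdot 10^{6} i$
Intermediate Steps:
$c{\left(g \right)} = 30$
$y = 2 i \sqrt{4315}$ ($y = \sqrt{30 - 17290} = \sqrt{-17260} = 2 i \sqrt{4315} \approx 131.38 i$)
$\left(-39145 + y\right) \left(18935 + 8745\right) = \left(-39145 + 2 i \sqrt{4315}\right) \left(18935 + 8745\right) = \left(-39145 + 2 i \sqrt{4315}\right) 27680 = -1083533600 + 55360 i \sqrt{4315}$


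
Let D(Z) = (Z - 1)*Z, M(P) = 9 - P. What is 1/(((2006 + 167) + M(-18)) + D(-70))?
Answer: 1/7170 ≈ 0.00013947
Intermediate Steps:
D(Z) = Z*(-1 + Z) (D(Z) = (-1 + Z)*Z = Z*(-1 + Z))
1/(((2006 + 167) + M(-18)) + D(-70)) = 1/(((2006 + 167) + (9 - 1*(-18))) - 70*(-1 - 70)) = 1/((2173 + (9 + 18)) - 70*(-71)) = 1/((2173 + 27) + 4970) = 1/(2200 + 4970) = 1/7170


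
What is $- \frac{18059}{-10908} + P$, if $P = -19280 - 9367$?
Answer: $- \frac{312463417}{10908} \approx -28645.0$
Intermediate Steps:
$P = -28647$ ($P = -19280 - 9367 = -28647$)
$- \frac{18059}{-10908} + P = - \frac{18059}{-10908} - 28647 = \left(-18059\right) \left(- \frac{1}{10908}\right) - 28647 = \frac{18059}{10908} - 28647 = - \frac{312463417}{10908}$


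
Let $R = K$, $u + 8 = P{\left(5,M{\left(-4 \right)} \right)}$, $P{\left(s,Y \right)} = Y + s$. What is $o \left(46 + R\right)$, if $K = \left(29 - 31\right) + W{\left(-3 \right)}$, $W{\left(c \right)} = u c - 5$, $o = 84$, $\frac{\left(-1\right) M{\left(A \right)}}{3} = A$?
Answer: $1008$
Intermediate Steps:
$M{\left(A \right)} = - 3 A$
$u = 9$ ($u = -8 + \left(\left(-3\right) \left(-4\right) + 5\right) = -8 + \left(12 + 5\right) = -8 + 17 = 9$)
$W{\left(c \right)} = -5 + 9 c$ ($W{\left(c \right)} = 9 c - 5 = -5 + 9 c$)
$K = -34$ ($K = \left(29 - 31\right) + \left(-5 + 9 \left(-3\right)\right) = -2 - 32 = -34$)
$R = -34$
$o \left(46 + R\right) = 84 \left(46 - 34\right) = 84 \cdot 12 = 1008$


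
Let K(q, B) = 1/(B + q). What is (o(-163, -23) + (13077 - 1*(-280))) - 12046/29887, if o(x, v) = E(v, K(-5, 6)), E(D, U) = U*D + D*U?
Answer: 20937569/1573 ≈ 13311.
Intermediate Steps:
E(D, U) = 2*D*U (E(D, U) = D*U + D*U = 2*D*U)
o(x, v) = 2*v (o(x, v) = 2*v/(6 - 5) = 2*v/1 = 2*v*1 = 2*v)
(o(-163, -23) + (13077 - 1*(-280))) - 12046/29887 = (2*(-23) + (13077 - 1*(-280))) - 12046/29887 = (-46 + (13077 + 280)) - 12046*1/29887 = (-46 + 13357) - 634/1573 = 13311 - 634/1573 = 20937569/1573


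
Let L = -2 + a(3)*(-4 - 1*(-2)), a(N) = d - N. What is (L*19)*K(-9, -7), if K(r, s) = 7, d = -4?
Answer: 1596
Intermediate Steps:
a(N) = -4 - N
L = 12 (L = -2 + (-4 - 1*3)*(-4 - 1*(-2)) = -2 + (-4 - 3)*(-4 + 2) = -2 - 7*(-2) = -2 + 14 = 12)
(L*19)*K(-9, -7) = (12*19)*7 = 228*7 = 1596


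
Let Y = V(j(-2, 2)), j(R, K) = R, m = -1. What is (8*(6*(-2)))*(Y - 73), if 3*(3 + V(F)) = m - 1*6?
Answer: 7520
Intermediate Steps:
V(F) = -16/3 (V(F) = -3 + (-1 - 1*6)/3 = -3 + (-1 - 6)/3 = -3 + (⅓)*(-7) = -3 - 7/3 = -16/3)
Y = -16/3 ≈ -5.3333
(8*(6*(-2)))*(Y - 73) = (8*(6*(-2)))*(-16/3 - 73) = (8*(-12))*(-235/3) = -96*(-235/3) = 7520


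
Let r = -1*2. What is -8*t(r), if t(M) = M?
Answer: 16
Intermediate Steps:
r = -2
-8*t(r) = -8*(-2) = 16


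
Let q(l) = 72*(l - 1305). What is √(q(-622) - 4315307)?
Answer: 7*I*√90899 ≈ 2110.5*I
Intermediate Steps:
q(l) = -93960 + 72*l (q(l) = 72*(-1305 + l) = -93960 + 72*l)
√(q(-622) - 4315307) = √((-93960 + 72*(-622)) - 4315307) = √((-93960 - 44784) - 4315307) = √(-138744 - 4315307) = √(-4454051) = 7*I*√90899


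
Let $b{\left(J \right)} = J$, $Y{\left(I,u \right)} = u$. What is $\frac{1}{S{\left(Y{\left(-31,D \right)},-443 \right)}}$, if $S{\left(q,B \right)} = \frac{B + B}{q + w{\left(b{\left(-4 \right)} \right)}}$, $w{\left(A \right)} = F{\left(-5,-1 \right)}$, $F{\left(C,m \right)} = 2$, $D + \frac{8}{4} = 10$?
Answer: $- \frac{5}{443} \approx -0.011287$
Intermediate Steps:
$D = 8$ ($D = -2 + 10 = 8$)
$w{\left(A \right)} = 2$
$S{\left(q,B \right)} = \frac{2 B}{2 + q}$ ($S{\left(q,B \right)} = \frac{B + B}{q + 2} = \frac{2 B}{2 + q}$)
$\frac{1}{S{\left(Y{\left(-31,D \right)},-443 \right)}} = \frac{1}{2 \left(-443\right) \frac{1}{2 + 8}} = \frac{1}{2 \left(-443\right) \frac{1}{10}} = \frac{1}{- \frac{443}{5}} = - \frac{5}{443}$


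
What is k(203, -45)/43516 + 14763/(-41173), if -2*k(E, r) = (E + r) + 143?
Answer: -144347/398728 ≈ -0.36202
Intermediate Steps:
k(E, r) = -143/2 - E/2 - r/2 (k(E, r) = -((E + r) + 143)/2 = -(143 + E + r)/2 = -143/2 - E/2 - r/2)
k(203, -45)/43516 + 14763/(-41173) = (-143/2 - 1/2*203 - 1/2*(-45))/43516 + 14763/(-41173) = (-143/2 - 203/2 + 45/2)*(1/43516) + 14763*(-1/41173) = -301/2*1/43516 - 777/2167 = -7/2024 - 777/2167 = -144347/398728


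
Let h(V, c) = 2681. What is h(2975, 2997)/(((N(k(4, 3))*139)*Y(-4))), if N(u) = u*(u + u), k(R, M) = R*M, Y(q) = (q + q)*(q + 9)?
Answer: -2681/1601280 ≈ -0.0016743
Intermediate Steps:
Y(q) = 2*q*(9 + q) (Y(q) = (2*q)*(9 + q) = 2*q*(9 + q))
k(R, M) = M*R
N(u) = 2*u² (N(u) = u*(2*u) = 2*u²)
h(2975, 2997)/(((N(k(4, 3))*139)*Y(-4))) = 2681/((((2*(3*4)²)*139)*(2*(-4)*(9 - 4)))) = 2681/((((2*12²)*139)*(2*(-4)*5))) = 2681/((((2*144)*139)*(-40))) = 2681/(((288*139)*(-40))) = 2681/((40032*(-40))) = 2681/(-1601280) = 2681*(-1/1601280) = -2681/1601280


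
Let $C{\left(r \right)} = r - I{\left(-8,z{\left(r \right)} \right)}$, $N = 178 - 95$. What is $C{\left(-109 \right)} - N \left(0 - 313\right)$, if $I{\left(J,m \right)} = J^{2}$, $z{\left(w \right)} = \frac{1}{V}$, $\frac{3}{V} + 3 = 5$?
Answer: $25806$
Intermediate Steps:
$V = \frac{3}{2}$ ($V = \frac{3}{-3 + 5} = \frac{3}{2} \approx 1.5$)
$z{\left(w \right)} = \frac{2}{3}$ ($z{\left(w \right)} = \frac{1}{\frac{3}{2}} = \frac{2}{3}$)
$N = 83$ ($N = 178 - 95 = 83$)
$C{\left(r \right)} = -64 + r$ ($C{\left(r \right)} = r - \left(-8\right)^{2} = r - 64 = -64 + r$)
$C{\left(-109 \right)} - N \left(0 - 313\right) = \left(-64 - 109\right) - 83 \left(0 - 313\right) = -173 - 83 \left(-313\right) = -173 - -25979 = -173 + 25979 = 25806$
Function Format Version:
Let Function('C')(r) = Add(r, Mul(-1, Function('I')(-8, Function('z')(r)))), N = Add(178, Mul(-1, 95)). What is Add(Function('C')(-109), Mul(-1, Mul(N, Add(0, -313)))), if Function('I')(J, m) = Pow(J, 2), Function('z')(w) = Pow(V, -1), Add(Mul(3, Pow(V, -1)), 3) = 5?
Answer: 25806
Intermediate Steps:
V = Rational(3, 2) (V = Mul(3, Pow(Add(-3, 5), -1)) = Mul(3, Pow(2, -1)) = Mul(3, Rational(1, 2)) = Rational(3, 2) ≈ 1.5000)
Function('z')(w) = Rational(2, 3) (Function('z')(w) = Pow(Rational(3, 2), -1) = Rational(2, 3))
N = 83 (N = Add(178, -95) = 83)
Function('C')(r) = Add(-64, r) (Function('C')(r) = Add(r, Mul(-1, Pow(-8, 2))) = Add(r, Mul(-1, 64)) = Add(r, -64) = Add(-64, r))
Add(Function('C')(-109), Mul(-1, Mul(N, Add(0, -313)))) = Add(Add(-64, -109), Mul(-1, Mul(83, Add(0, -313)))) = Add(-173, Mul(-1, Mul(83, -313))) = Add(-173, Mul(-1, -25979)) = Add(-173, 25979) = 25806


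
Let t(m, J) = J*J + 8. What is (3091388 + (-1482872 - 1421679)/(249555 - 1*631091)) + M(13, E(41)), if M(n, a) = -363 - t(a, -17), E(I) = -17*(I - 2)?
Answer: 1179226902759/381536 ≈ 3.0907e+6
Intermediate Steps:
E(I) = 34 - 17*I (E(I) = -17*(-2 + I) = 34 - 17*I)
t(m, J) = 8 + J**2 (t(m, J) = J**2 + 8 = 8 + J**2)
M(n, a) = -660 (M(n, a) = -363 - (8 + (-17)**2) = -363 - (8 + 289) = -363 - 1*297 = -363 - 297 = -660)
(3091388 + (-1482872 - 1421679)/(249555 - 1*631091)) + M(13, E(41)) = (3091388 + (-1482872 - 1421679)/(249555 - 1*631091)) - 660 = (3091388 - 2904551/(249555 - 631091)) - 660 = (3091388 - 2904551/(-381536)) - 660 = (3091388 - 2904551*(-1/381536)) - 660 = (3091388 + 2904551/381536) - 660 = 1179478716519/381536 - 660 = 1179226902759/381536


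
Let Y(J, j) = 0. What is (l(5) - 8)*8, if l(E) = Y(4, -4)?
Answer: -64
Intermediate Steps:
l(E) = 0
(l(5) - 8)*8 = (0 - 8)*8 = -8*8 = -64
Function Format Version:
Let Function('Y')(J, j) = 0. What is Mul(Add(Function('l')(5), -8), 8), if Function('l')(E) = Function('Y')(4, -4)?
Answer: -64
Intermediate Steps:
Function('l')(E) = 0
Mul(Add(Function('l')(5), -8), 8) = Mul(Add(0, -8), 8) = Mul(-8, 8) = -64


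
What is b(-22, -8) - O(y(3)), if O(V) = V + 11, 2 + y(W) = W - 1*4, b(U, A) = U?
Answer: -30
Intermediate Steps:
y(W) = -6 + W (y(W) = -2 + (W - 1*4) = -2 + (W - 4) = -2 + (-4 + W) = -6 + W)
O(V) = 11 + V
b(-22, -8) - O(y(3)) = -22 - (11 + (-6 + 3)) = -22 - (11 - 3) = -22 - 1*8 = -22 - 8 = -30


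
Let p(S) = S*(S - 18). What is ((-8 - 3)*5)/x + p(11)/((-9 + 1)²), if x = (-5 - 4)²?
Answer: -9757/5184 ≈ -1.8821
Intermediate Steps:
p(S) = S*(-18 + S)
x = 81 (x = (-9)² = 81)
((-8 - 3)*5)/x + p(11)/((-9 + 1)²) = ((-8 - 3)*5)/81 + (11*(-18 + 11))/((-9 + 1)²) = -11*5*(1/81) + (11*(-7))/((-8)²) = -55*1/81 - 77/64 = -55/81 - 77*1/64 = -55/81 - 77/64 = -9757/5184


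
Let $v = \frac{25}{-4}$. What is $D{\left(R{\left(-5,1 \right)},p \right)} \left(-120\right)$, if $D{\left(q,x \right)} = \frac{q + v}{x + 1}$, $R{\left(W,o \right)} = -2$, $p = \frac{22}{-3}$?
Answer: $- \frac{2970}{19} \approx -156.32$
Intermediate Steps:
$v = - \frac{25}{4}$ ($v = 25 \left(- \frac{1}{4}\right) = - \frac{25}{4} \approx -6.25$)
$p = - \frac{22}{3}$ ($p = 22 \left(- \frac{1}{3}\right) = - \frac{22}{3} \approx -7.3333$)
$D{\left(q,x \right)} = \frac{- \frac{25}{4} + q}{1 + x}$ ($D{\left(q,x \right)} = \frac{q - \frac{25}{4}}{x + 1} = \frac{- \frac{25}{4} + q}{1 + x}$)
$D{\left(R{\left(-5,1 \right)},p \right)} \left(-120\right) = \frac{- \frac{25}{4} - 2}{1 - \frac{22}{3}} \left(-120\right) = \frac{1}{- \frac{19}{3}} \left(- \frac{33}{4}\right) \left(-120\right) = \left(- \frac{3}{19}\right) \left(- \frac{33}{4}\right) \left(-120\right) = \frac{99}{76} \left(-120\right) = - \frac{2970}{19}$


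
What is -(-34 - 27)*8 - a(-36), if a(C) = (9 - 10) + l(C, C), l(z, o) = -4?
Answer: 493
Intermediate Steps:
a(C) = -5 (a(C) = (9 - 10) - 4 = -1 - 4 = -5)
-(-34 - 27)*8 - a(-36) = -(-34 - 27)*8 - 1*(-5) = -(-61)*8 + 5 = -1*(-488) + 5 = 488 + 5 = 493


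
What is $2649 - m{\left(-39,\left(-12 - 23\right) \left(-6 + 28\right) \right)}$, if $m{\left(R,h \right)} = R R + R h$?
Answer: $-28902$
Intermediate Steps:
$m{\left(R,h \right)} = R^{2} + R h$
$2649 - m{\left(-39,\left(-12 - 23\right) \left(-6 + 28\right) \right)} = 2649 - - 39 \left(-39 + \left(-12 - 23\right) \left(-6 + 28\right)\right) = 2649 - - 39 \left(-39 - 770\right) = 2649 - \left(-39\right) \left(-809\right) = 2649 - 31551 = -28902$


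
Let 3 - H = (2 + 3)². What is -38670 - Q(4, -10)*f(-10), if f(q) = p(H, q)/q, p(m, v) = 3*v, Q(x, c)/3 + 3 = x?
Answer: -38679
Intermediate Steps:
H = -22 (H = 3 - (2 + 3)² = 3 - 1*5² = 3 - 1*25 = 3 - 25 = -22)
Q(x, c) = -9 + 3*x
f(q) = 3 (f(q) = (3*q)/q = 3)
-38670 - Q(4, -10)*f(-10) = -38670 - (-9 + 3*4)*3 = -38670 - (-9 + 12)*3 = -38670 - 3*3 = -38670 - 1*9 = -38670 - 9 = -38679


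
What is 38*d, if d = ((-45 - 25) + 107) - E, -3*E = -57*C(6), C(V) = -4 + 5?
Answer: 684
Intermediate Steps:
C(V) = 1
E = 19 (E = -(-19) = -⅓*(-57) = 19)
d = 18 (d = ((-45 - 25) + 107) - 1*19 = (-70 + 107) - 19 = 37 - 19 = 18)
38*d = 38*18 = 684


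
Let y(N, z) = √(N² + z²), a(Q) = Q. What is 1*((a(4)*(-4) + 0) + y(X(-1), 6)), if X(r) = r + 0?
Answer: -16 + √37 ≈ -9.9172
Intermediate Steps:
X(r) = r
1*((a(4)*(-4) + 0) + y(X(-1), 6)) = 1*((4*(-4) + 0) + √((-1)² + 6²)) = 1*((-16 + 0) + √(1 + 36)) = 1*(-16 + √37) = -16 + √37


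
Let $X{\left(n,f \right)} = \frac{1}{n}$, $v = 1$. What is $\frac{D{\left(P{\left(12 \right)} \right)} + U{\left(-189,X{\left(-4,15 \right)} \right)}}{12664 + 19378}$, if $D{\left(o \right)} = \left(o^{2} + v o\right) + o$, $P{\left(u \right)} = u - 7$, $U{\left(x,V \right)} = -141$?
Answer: $- \frac{53}{16021} \approx -0.0033082$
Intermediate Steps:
$P{\left(u \right)} = -7 + u$
$D{\left(o \right)} = o^{2} + 2 o$ ($D{\left(o \right)} = \left(o^{2} + 1 o\right) + o = \left(o^{2} + o\right) + o = \left(o + o^{2}\right) + o = o^{2} + 2 o$)
$\frac{D{\left(P{\left(12 \right)} \right)} + U{\left(-189,X{\left(-4,15 \right)} \right)}}{12664 + 19378} = \frac{\left(-7 + 12\right) \left(2 + \left(-7 + 12\right)\right) - 141}{12664 + 19378} = \frac{5 \left(2 + 5\right) - 141}{32042} = \left(5 \cdot 7 - 141\right) \frac{1}{32042} = \left(35 - 141\right) \frac{1}{32042} = \left(-106\right) \frac{1}{32042} = - \frac{53}{16021}$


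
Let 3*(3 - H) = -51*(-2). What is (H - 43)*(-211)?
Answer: 15614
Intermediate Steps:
H = -31 (H = 3 - (-17)*(-2) = 3 - ⅓*102 = 3 - 34 = -31)
(H - 43)*(-211) = (-31 - 43)*(-211) = -74*(-211) = 15614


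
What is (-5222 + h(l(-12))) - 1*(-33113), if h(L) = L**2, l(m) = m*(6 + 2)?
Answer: 37107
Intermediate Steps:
l(m) = 8*m (l(m) = m*8 = 8*m)
(-5222 + h(l(-12))) - 1*(-33113) = (-5222 + (8*(-12))**2) - 1*(-33113) = (-5222 + (-96)**2) + 33113 = (-5222 + 9216) + 33113 = 3994 + 33113 = 37107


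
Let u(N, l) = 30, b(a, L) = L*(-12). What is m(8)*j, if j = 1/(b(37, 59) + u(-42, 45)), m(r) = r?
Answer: -4/339 ≈ -0.011799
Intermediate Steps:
b(a, L) = -12*L
j = -1/678 (j = 1/(-12*59 + 30) = 1/(-708 + 30) = 1/(-678) = -1/678 ≈ -0.0014749)
m(8)*j = 8*(-1/678) = -4/339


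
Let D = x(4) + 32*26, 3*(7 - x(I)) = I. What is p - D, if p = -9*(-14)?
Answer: -2135/3 ≈ -711.67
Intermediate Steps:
x(I) = 7 - I/3
p = 126
D = 2513/3 (D = (7 - 1/3*4) + 32*26 = (7 - 4/3) + 832 = 17/3 + 832 = 2513/3 ≈ 837.67)
p - D = 126 - 1*2513/3 = 126 - 2513/3 = -2135/3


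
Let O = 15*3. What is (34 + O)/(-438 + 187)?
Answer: -79/251 ≈ -0.31474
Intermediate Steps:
O = 45
(34 + O)/(-438 + 187) = (34 + 45)/(-438 + 187) = 79/(-251) = 79*(-1/251) = -79/251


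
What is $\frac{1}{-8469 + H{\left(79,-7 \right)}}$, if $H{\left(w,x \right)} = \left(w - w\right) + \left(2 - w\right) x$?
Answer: $- \frac{1}{7930} \approx -0.0001261$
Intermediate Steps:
$H{\left(w,x \right)} = x \left(2 - w\right)$ ($H{\left(w,x \right)} = 0 + x \left(2 - w\right) = x \left(2 - w\right)$)
$\frac{1}{-8469 + H{\left(79,-7 \right)}} = \frac{1}{-8469 - 7 \left(2 - 79\right)} = \frac{1}{-8469 - -539} = \frac{1}{-8469 + 539} = \frac{1}{-7930} = - \frac{1}{7930}$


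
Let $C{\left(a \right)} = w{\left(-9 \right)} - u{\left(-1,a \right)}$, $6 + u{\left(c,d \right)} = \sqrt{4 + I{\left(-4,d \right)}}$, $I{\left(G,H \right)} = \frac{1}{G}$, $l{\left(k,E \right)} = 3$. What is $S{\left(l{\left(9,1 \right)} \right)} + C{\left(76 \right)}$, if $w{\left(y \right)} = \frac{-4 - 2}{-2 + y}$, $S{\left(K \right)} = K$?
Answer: $\frac{105}{11} - \frac{\sqrt{15}}{2} \approx 7.609$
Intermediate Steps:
$w{\left(y \right)} = - \frac{6}{-2 + y}$
$u{\left(c,d \right)} = -6 + \frac{\sqrt{15}}{2}$ ($u{\left(c,d \right)} = -6 + \sqrt{4 + \frac{1}{-4}} = -6 + \sqrt{4 - \frac{1}{4}} = -6 + \sqrt{\frac{15}{4}} = -6 + \frac{\sqrt{15}}{2}$)
$C{\left(a \right)} = \frac{72}{11} - \frac{\sqrt{15}}{2}$ ($C{\left(a \right)} = - \frac{6}{-2 - 9} - \left(-6 + \frac{\sqrt{15}}{2}\right) = - \frac{6}{-11} + \left(6 - \frac{\sqrt{15}}{2}\right) = \left(-6\right) \left(- \frac{1}{11}\right) + \left(6 - \frac{\sqrt{15}}{2}\right) = \frac{6}{11} + \left(6 - \frac{\sqrt{15}}{2}\right) = \frac{72}{11} - \frac{\sqrt{15}}{2}$)
$S{\left(l{\left(9,1 \right)} \right)} + C{\left(76 \right)} = 3 + \left(\frac{72}{11} - \frac{\sqrt{15}}{2}\right) = \frac{105}{11} - \frac{\sqrt{15}}{2}$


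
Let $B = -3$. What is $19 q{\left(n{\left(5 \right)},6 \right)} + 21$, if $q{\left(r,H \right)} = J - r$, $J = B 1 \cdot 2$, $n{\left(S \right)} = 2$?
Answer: $-131$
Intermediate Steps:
$J = -6$ ($J = - 3 \cdot 1 \cdot 2 = \left(-3\right) 2 = -6$)
$q{\left(r,H \right)} = -6 - r$
$19 q{\left(n{\left(5 \right)},6 \right)} + 21 = 19 \left(-6 - 2\right) + 21 = 19 \left(-8\right) + 21 = -152 + 21 = -131$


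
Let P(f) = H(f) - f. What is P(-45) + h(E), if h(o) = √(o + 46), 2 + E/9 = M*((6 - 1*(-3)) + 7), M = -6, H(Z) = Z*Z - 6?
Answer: 2064 + 2*I*√209 ≈ 2064.0 + 28.914*I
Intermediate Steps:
H(Z) = -6 + Z² (H(Z) = Z² - 6 = -6 + Z²)
P(f) = -6 + f² - f (P(f) = (-6 + f²) - f = -6 + f² - f)
E = -882 (E = -18 + 9*(-6*((6 - 1*(-3)) + 7)) = -18 + 9*(-6*((6 + 3) + 7)) = -18 + 9*(-6*(9 + 7)) = -18 + 9*(-6*16) = -18 + 9*(-96) = -18 - 864 = -882)
h(o) = √(46 + o)
P(-45) + h(E) = (-6 + (-45)² - 1*(-45)) + √(46 - 882) = (-6 + 2025 + 45) + √(-836) = 2064 + 2*I*√209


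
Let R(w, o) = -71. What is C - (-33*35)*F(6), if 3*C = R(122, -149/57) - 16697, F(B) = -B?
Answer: -37558/3 ≈ -12519.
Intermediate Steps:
C = -16768/3 (C = (-71 - 16697)/3 = (⅓)*(-16768) = -16768/3 ≈ -5589.3)
C - (-33*35)*F(6) = -16768/3 - (-33*35)*(-1*6) = -16768/3 - (-1155)*(-6) = -16768/3 - 1*6930 = -16768/3 - 6930 = -37558/3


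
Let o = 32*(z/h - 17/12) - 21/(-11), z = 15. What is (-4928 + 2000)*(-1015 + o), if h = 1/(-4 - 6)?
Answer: 188688128/11 ≈ 1.7153e+7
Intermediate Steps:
h = -1/10 (h = 1/(-10) = -1/10 ≈ -0.10000)
o = -159833/33 (o = 32*(15/(-1/10) - 17/12) - 21/(-11) = 32*(15*(-10) - 17*1/12) - 21*(-1/11) = 32*(-150 - 17/12) + 21/11 = 32*(-1817/12) + 21/11 = -14536/3 + 21/11 = -159833/33 ≈ -4843.4)
(-4928 + 2000)*(-1015 + o) = (-4928 + 2000)*(-1015 - 159833/33) = -2928*(-193328/33) = 188688128/11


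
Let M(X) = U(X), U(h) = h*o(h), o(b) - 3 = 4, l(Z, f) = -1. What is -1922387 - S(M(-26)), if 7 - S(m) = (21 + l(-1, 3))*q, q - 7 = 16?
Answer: -1921934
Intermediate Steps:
q = 23 (q = 7 + 16 = 23)
o(b) = 7 (o(b) = 3 + 4 = 7)
U(h) = 7*h (U(h) = h*7 = 7*h)
M(X) = 7*X
S(m) = -453 (S(m) = 7 - (21 - 1)*23 = 7 - 20*23 = 7 - 1*460 = 7 - 460 = -453)
-1922387 - S(M(-26)) = -1922387 - 1*(-453) = -1922387 + 453 = -1921934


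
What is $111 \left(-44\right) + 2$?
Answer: $-4882$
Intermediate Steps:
$111 \left(-44\right) + 2 = -4884 + 2 = -4882$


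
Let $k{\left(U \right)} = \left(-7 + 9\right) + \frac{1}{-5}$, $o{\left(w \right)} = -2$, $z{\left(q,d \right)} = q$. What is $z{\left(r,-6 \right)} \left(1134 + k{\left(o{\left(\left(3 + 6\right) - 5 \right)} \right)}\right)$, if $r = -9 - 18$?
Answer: $- \frac{153333}{5} \approx -30667.0$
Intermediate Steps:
$r = -27$ ($r = -9 - 18 = -27$)
$k{\left(U \right)} = \frac{9}{5}$ ($k{\left(U \right)} = 2 - \frac{1}{5} = \frac{9}{5}$)
$z{\left(r,-6 \right)} \left(1134 + k{\left(o{\left(\left(3 + 6\right) - 5 \right)} \right)}\right) = - 27 \left(1134 + \frac{9}{5}\right) = \left(-27\right) \frac{5679}{5} = - \frac{153333}{5}$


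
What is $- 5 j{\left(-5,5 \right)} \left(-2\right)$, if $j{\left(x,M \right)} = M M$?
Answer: $250$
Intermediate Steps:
$j{\left(x,M \right)} = M^{2}$
$- 5 j{\left(-5,5 \right)} \left(-2\right) = - 5 \cdot 5^{2} \left(-2\right) = \left(-5\right) 25 \left(-2\right) = \left(-125\right) \left(-2\right) = 250$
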